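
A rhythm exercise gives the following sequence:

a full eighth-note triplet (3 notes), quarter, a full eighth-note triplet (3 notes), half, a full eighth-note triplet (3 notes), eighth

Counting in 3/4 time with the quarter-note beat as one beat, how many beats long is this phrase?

One quarter-note beat = 2 eighth notes.
Convert each value to eighth notes: a full eighth-note triplet (3 notes) (three triplet eighths span one quarter) = 2; quarter = 2; a full eighth-note triplet (3 notes) (three triplet eighths span one quarter) = 2; half = 4; a full eighth-note triplet (3 notes) (three triplet eighths span one quarter) = 2; eighth = 1.
Sum: 2 + 2 + 2 + 4 + 2 + 1 = 13.
13 ÷ 2 = 6.5 beats.

6.5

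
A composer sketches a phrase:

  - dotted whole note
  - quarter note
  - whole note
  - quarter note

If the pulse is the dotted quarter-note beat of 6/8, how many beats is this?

8

One dotted quarter-note beat = 3 eighth notes.
In eighth notes: dotted whole note = 12; quarter note = 2; whole note = 8; quarter note = 2.
Adding: 12 + 2 + 8 + 2 = 24.
24 ÷ 3 = 8 beats.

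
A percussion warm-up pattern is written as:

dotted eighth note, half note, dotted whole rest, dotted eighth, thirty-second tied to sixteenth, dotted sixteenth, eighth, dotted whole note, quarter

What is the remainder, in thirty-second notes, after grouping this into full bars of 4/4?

14

One bar of 4/4 = 32 thirty-second notes.
Working in thirty-second notes: dotted eighth note = 6; half note = 16; dotted whole rest = 48; dotted eighth = 6; thirty-second tied to sixteenth (thirty-second + sixteenth) = 3; dotted sixteenth = 3; eighth = 4; dotted whole note = 48; quarter = 8.
Total: 6 + 16 + 48 + 6 + 3 + 3 + 4 + 48 + 8 = 142.
142 ÷ 32 = 4 complete bars with 14 thirty-second notes remaining.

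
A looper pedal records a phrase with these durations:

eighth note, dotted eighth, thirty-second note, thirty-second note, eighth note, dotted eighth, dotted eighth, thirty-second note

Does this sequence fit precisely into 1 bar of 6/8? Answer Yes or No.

One bar of 6/8 = 24 thirty-second notes.
Working in thirty-second notes: eighth note = 4; dotted eighth = 6; thirty-second note = 1; thirty-second note = 1; eighth note = 4; dotted eighth = 6; dotted eighth = 6; thirty-second note = 1.
Sum: 4 + 6 + 1 + 1 + 4 + 6 + 6 + 1 = 29.
29 exceeds 24, so the answer is No.

No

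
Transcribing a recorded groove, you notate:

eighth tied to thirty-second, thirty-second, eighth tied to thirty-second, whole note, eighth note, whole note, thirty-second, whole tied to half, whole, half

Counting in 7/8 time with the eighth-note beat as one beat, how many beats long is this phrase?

One eighth-note beat = 4 thirty-second notes.
Working in thirty-second notes: eighth tied to thirty-second (eighth + thirty-second) = 5; thirty-second = 1; eighth tied to thirty-second (eighth + thirty-second) = 5; whole note = 32; eighth note = 4; whole note = 32; thirty-second = 1; whole tied to half (whole + half) = 48; whole = 32; half = 16.
Altogether 5 + 1 + 5 + 32 + 4 + 32 + 1 + 48 + 32 + 16 = 176.
176 ÷ 4 = 44 beats.

44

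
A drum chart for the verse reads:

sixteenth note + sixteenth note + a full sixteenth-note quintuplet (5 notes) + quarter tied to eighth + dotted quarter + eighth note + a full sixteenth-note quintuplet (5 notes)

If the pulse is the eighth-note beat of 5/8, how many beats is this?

One eighth-note beat = 2 sixteenth notes.
Convert each value to sixteenth notes: sixteenth note = 1; sixteenth note = 1; a full sixteenth-note quintuplet (5 notes) (five quintuplet sixteenths span one quarter) = 4; quarter tied to eighth (quarter + eighth) = 6; dotted quarter = 6; eighth note = 2; a full sixteenth-note quintuplet (5 notes) (five quintuplet sixteenths span one quarter) = 4.
Adding: 1 + 1 + 4 + 6 + 6 + 2 + 4 = 24.
24 ÷ 2 = 12 beats.

12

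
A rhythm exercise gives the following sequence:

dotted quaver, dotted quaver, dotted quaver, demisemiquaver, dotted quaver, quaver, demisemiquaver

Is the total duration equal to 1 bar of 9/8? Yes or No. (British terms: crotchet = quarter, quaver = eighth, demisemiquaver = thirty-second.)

One bar of 9/8 = 36 thirty-second notes.
In thirty-second notes: dotted quaver = 6; dotted quaver = 6; dotted quaver = 6; demisemiquaver = 1; dotted quaver = 6; quaver = 4; demisemiquaver = 1.
Adding: 6 + 6 + 6 + 1 + 6 + 4 + 1 = 30.
30 falls short of 36, so the answer is No.

No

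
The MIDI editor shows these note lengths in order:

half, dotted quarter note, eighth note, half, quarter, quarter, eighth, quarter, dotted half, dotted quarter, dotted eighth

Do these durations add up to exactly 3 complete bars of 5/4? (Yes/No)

No

One bar of 5/4 = 20 sixteenth notes, so 3 bars = 60.
In sixteenth notes: half = 8; dotted quarter note = 6; eighth note = 2; half = 8; quarter = 4; quarter = 4; eighth = 2; quarter = 4; dotted half = 12; dotted quarter = 6; dotted eighth = 3.
Altogether 8 + 6 + 2 + 8 + 4 + 4 + 2 + 4 + 12 + 6 + 3 = 59.
59 falls short of 60, so the answer is No.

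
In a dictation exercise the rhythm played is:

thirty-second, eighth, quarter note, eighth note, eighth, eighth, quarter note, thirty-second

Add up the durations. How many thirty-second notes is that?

34

Each duration in thirty-second notes: thirty-second = 1; eighth = 4; quarter note = 8; eighth note = 4; eighth = 4; eighth = 4; quarter note = 8; thirty-second = 1.
Adding: 1 + 4 + 8 + 4 + 4 + 4 + 8 + 1 = 34 thirty-second notes.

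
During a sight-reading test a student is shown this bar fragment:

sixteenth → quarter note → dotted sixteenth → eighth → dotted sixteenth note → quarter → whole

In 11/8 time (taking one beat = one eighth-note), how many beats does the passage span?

One eighth-note beat = 4 thirty-second notes.
Express everything in thirty-second notes: sixteenth = 2; quarter note = 8; dotted sixteenth = 3; eighth = 4; dotted sixteenth note = 3; quarter = 8; whole = 32.
Altogether 2 + 8 + 3 + 4 + 3 + 8 + 32 = 60.
60 ÷ 4 = 15 beats.

15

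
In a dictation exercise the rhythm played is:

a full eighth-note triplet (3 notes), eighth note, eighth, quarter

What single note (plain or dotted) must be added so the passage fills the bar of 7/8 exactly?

The bar of 7/8 = 7 eighth notes.
In eighth notes: a full eighth-note triplet (3 notes) (three triplet eighths span one quarter) = 2; eighth note = 1; eighth = 1; quarter = 2.
Altogether 2 + 1 + 1 + 2 = 6.
Remaining: 7 − 6 = 1 eighth note, which is a eighth note.

eighth note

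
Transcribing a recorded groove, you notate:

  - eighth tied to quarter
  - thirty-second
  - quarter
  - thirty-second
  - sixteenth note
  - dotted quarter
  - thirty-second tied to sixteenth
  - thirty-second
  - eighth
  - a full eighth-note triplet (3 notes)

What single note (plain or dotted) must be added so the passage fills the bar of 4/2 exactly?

The bar of 4/2 = 64 thirty-second notes.
In thirty-second notes: eighth tied to quarter (eighth + quarter) = 12; thirty-second = 1; quarter = 8; thirty-second = 1; sixteenth note = 2; dotted quarter = 12; thirty-second tied to sixteenth (thirty-second + sixteenth) = 3; thirty-second = 1; eighth = 4; a full eighth-note triplet (3 notes) (three triplet eighths span one quarter) = 8.
Adding: 12 + 1 + 8 + 1 + 2 + 12 + 3 + 1 + 4 + 8 = 52.
Remaining: 64 − 52 = 12 thirty-second notes, which is a dotted quarter note.

dotted quarter note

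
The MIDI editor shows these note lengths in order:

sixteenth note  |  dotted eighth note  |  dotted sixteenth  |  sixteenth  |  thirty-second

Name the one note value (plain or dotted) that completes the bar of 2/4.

The bar of 2/4 = 16 thirty-second notes.
Working in thirty-second notes: sixteenth note = 2; dotted eighth note = 6; dotted sixteenth = 3; sixteenth = 2; thirty-second = 1.
Adding: 2 + 6 + 3 + 2 + 1 = 14.
Remaining: 16 − 14 = 2 thirty-second notes, which is a sixteenth note.

sixteenth note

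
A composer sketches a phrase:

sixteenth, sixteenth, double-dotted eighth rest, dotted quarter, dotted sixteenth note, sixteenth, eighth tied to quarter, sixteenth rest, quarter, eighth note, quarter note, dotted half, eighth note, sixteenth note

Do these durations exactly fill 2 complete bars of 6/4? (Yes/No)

No

One bar of 6/4 = 48 thirty-second notes, so 2 bars = 96.
Convert each value to thirty-second notes: sixteenth = 2; sixteenth = 2; double-dotted eighth rest = 7; dotted quarter = 12; dotted sixteenth note = 3; sixteenth = 2; eighth tied to quarter (eighth + quarter) = 12; sixteenth rest = 2; quarter = 8; eighth note = 4; quarter note = 8; dotted half = 24; eighth note = 4; sixteenth note = 2.
Total: 2 + 2 + 7 + 12 + 3 + 2 + 12 + 2 + 8 + 4 + 8 + 24 + 4 + 2 = 92.
92 falls short of 96, so the answer is No.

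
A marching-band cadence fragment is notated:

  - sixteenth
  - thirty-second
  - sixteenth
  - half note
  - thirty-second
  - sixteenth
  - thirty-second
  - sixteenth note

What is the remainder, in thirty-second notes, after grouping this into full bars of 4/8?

One bar of 4/8 = 16 thirty-second notes.
Each duration in thirty-second notes: sixteenth = 2; thirty-second = 1; sixteenth = 2; half note = 16; thirty-second = 1; sixteenth = 2; thirty-second = 1; sixteenth note = 2.
Total: 2 + 1 + 2 + 16 + 1 + 2 + 1 + 2 = 27.
27 ÷ 16 = 1 complete bar with 11 thirty-second notes remaining.

11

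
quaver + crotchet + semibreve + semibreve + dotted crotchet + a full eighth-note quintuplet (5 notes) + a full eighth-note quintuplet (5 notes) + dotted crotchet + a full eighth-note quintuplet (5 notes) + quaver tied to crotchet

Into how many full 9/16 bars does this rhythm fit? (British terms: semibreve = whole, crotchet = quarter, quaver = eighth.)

8

One bar of 9/16 = 9 sixteenth notes.
Each duration in sixteenth notes: quaver = 2; crotchet = 4; semibreve = 16; semibreve = 16; dotted crotchet = 6; a full eighth-note quintuplet (5 notes) (five quintuplet eighths span one half) = 8; a full eighth-note quintuplet (5 notes) (five quintuplet eighths span one half) = 8; dotted crotchet = 6; a full eighth-note quintuplet (5 notes) (five quintuplet eighths span one half) = 8; quaver tied to crotchet (quaver + crotchet) = 6.
Total: 2 + 4 + 16 + 16 + 6 + 8 + 8 + 6 + 8 + 6 = 80.
80 ÷ 9 = 8 complete bars with 8 left over.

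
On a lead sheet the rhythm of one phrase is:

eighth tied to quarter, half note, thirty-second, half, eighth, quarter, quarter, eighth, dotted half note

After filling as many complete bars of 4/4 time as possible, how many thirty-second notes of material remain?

One bar of 4/4 = 32 thirty-second notes.
Each duration in thirty-second notes: eighth tied to quarter (eighth + quarter) = 12; half note = 16; thirty-second = 1; half = 16; eighth = 4; quarter = 8; quarter = 8; eighth = 4; dotted half note = 24.
Total: 12 + 16 + 1 + 16 + 4 + 8 + 8 + 4 + 24 = 93.
93 ÷ 32 = 2 complete bars with 29 thirty-second notes remaining.

29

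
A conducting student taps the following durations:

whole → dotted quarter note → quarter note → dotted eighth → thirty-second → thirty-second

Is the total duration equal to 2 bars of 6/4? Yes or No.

One bar of 6/4 = 48 thirty-second notes, so 2 bars = 96.
In thirty-second notes: whole = 32; dotted quarter note = 12; quarter note = 8; dotted eighth = 6; thirty-second = 1; thirty-second = 1.
Altogether 32 + 12 + 8 + 6 + 1 + 1 = 60.
60 falls short of 96, so the answer is No.

No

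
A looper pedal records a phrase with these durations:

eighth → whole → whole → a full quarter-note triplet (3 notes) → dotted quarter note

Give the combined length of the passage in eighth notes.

Convert each value to eighth notes: eighth = 1; whole = 8; whole = 8; a full quarter-note triplet (3 notes) (three triplet quarters span one half) = 4; dotted quarter note = 3.
Total: 1 + 8 + 8 + 4 + 3 = 24 eighth notes.

24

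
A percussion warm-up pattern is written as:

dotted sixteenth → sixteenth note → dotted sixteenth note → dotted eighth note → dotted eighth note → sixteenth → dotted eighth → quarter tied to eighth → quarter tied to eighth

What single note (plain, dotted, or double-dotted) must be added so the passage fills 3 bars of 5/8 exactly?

quarter note

3 bars of 5/8 = 60 thirty-second notes.
Express everything in thirty-second notes: dotted sixteenth = 3; sixteenth note = 2; dotted sixteenth note = 3; dotted eighth note = 6; dotted eighth note = 6; sixteenth = 2; dotted eighth = 6; quarter tied to eighth (quarter + eighth) = 12; quarter tied to eighth (quarter + eighth) = 12.
Adding: 3 + 2 + 3 + 6 + 6 + 2 + 6 + 12 + 12 = 52.
Remaining: 60 − 52 = 8 thirty-second notes, which is a quarter note.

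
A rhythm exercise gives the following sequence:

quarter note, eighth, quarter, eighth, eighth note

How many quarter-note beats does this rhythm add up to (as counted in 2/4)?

One quarter-note beat = 2 eighth notes.
Each duration in eighth notes: quarter note = 2; eighth = 1; quarter = 2; eighth = 1; eighth note = 1.
Total: 2 + 1 + 2 + 1 + 1 = 7.
7 ÷ 2 = 3.5 beats.

3.5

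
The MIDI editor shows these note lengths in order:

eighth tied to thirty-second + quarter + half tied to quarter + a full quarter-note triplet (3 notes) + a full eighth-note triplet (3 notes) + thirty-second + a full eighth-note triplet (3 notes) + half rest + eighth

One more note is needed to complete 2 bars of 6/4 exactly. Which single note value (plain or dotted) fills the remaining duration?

2 bars of 6/4 = 96 thirty-second notes.
Working in thirty-second notes: eighth tied to thirty-second (eighth + thirty-second) = 5; quarter = 8; half tied to quarter (half + quarter) = 24; a full quarter-note triplet (3 notes) (three triplet quarters span one half) = 16; a full eighth-note triplet (3 notes) (three triplet eighths span one quarter) = 8; thirty-second = 1; a full eighth-note triplet (3 notes) (three triplet eighths span one quarter) = 8; half rest = 16; eighth = 4.
Sum: 5 + 8 + 24 + 16 + 8 + 1 + 8 + 16 + 4 = 90.
Remaining: 96 − 90 = 6 thirty-second notes, which is a dotted eighth note.

dotted eighth note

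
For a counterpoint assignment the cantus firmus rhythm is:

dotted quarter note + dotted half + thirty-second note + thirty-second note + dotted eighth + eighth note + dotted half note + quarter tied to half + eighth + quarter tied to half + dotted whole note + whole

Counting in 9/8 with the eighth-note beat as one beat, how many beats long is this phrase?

51

One eighth-note beat = 4 thirty-second notes.
Convert each value to thirty-second notes: dotted quarter note = 12; dotted half = 24; thirty-second note = 1; thirty-second note = 1; dotted eighth = 6; eighth note = 4; dotted half note = 24; quarter tied to half (quarter + half) = 24; eighth = 4; quarter tied to half (quarter + half) = 24; dotted whole note = 48; whole = 32.
Total: 12 + 24 + 1 + 1 + 6 + 4 + 24 + 24 + 4 + 24 + 48 + 32 = 204.
204 ÷ 4 = 51 beats.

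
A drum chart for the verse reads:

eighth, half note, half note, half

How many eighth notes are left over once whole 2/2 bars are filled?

One bar of 2/2 = 8 eighth notes.
Working in eighth notes: eighth = 1; half note = 4; half note = 4; half = 4.
Adding: 1 + 4 + 4 + 4 = 13.
13 ÷ 8 = 1 complete bar with 5 eighth notes remaining.

5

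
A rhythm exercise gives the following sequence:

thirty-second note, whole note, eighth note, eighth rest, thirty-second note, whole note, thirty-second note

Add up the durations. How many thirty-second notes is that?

Working in thirty-second notes: thirty-second note = 1; whole note = 32; eighth note = 4; eighth rest = 4; thirty-second note = 1; whole note = 32; thirty-second note = 1.
Sum: 1 + 32 + 4 + 4 + 1 + 32 + 1 = 75 thirty-second notes.

75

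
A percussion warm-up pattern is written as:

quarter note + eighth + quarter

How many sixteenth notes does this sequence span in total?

In sixteenth notes: quarter note = 4; eighth = 2; quarter = 4.
Adding: 4 + 2 + 4 = 10 sixteenth notes.

10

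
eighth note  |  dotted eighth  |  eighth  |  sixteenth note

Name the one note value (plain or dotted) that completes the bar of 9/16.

The bar of 9/16 = 9 sixteenth notes.
Working in sixteenth notes: eighth note = 2; dotted eighth = 3; eighth = 2; sixteenth note = 1.
Total: 2 + 3 + 2 + 1 = 8.
Remaining: 9 − 8 = 1 sixteenth note, which is a sixteenth note.

sixteenth note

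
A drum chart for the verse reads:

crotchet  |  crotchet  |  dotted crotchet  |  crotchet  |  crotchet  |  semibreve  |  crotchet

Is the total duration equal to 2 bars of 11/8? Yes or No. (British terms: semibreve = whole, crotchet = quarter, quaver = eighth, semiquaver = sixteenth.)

No

One bar of 11/8 = 11 eighth notes, so 2 bars = 22.
Each duration in eighth notes: crotchet = 2; crotchet = 2; dotted crotchet = 3; crotchet = 2; crotchet = 2; semibreve = 8; crotchet = 2.
Adding: 2 + 2 + 3 + 2 + 2 + 8 + 2 = 21.
21 falls short of 22, so the answer is No.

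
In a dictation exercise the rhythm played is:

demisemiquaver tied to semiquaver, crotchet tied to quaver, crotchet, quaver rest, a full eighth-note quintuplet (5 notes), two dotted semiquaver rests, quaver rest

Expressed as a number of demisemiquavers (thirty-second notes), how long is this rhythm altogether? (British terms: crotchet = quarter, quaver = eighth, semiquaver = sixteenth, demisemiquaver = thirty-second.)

In thirty-second notes: demisemiquaver tied to semiquaver (demisemiquaver + semiquaver) = 3; crotchet tied to quaver (crotchet + quaver) = 12; crotchet = 8; quaver rest = 4; a full eighth-note quintuplet (5 notes) (five quintuplet eighths span one half) = 16; dotted semiquaver rest = 3; dotted semiquaver rest = 3; quaver rest = 4.
Total: 3 + 12 + 8 + 4 + 16 + 3 + 3 + 4 = 53 thirty-second notes.

53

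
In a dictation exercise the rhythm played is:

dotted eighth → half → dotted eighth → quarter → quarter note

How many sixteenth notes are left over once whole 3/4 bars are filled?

One bar of 3/4 = 12 sixteenth notes.
Each duration in sixteenth notes: dotted eighth = 3; half = 8; dotted eighth = 3; quarter = 4; quarter note = 4.
Sum: 3 + 8 + 3 + 4 + 4 = 22.
22 ÷ 12 = 1 complete bar with 10 sixteenth notes remaining.

10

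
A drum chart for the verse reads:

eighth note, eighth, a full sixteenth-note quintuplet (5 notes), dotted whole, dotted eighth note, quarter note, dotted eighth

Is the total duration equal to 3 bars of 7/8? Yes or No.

Yes

One bar of 7/8 = 14 sixteenth notes, so 3 bars = 42.
Working in sixteenth notes: eighth note = 2; eighth = 2; a full sixteenth-note quintuplet (5 notes) (five quintuplet sixteenths span one quarter) = 4; dotted whole = 24; dotted eighth note = 3; quarter note = 4; dotted eighth = 3.
Adding: 2 + 2 + 4 + 24 + 3 + 4 + 3 = 42.
42 equals 42, so the answer is Yes.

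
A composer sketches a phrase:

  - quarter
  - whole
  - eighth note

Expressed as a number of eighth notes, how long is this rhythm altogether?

11

Each duration in eighth notes: quarter = 2; whole = 8; eighth note = 1.
Adding: 2 + 8 + 1 = 11 eighth notes.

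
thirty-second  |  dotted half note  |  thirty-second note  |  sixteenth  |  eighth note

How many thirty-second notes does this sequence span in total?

32

Convert each value to thirty-second notes: thirty-second = 1; dotted half note = 24; thirty-second note = 1; sixteenth = 2; eighth note = 4.
Sum: 1 + 24 + 1 + 2 + 4 = 32 thirty-second notes.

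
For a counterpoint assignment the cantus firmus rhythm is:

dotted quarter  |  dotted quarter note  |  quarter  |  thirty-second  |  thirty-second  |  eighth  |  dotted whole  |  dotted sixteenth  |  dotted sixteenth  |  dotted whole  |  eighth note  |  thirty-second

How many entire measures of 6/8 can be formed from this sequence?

6

One bar of 6/8 = 24 thirty-second notes.
In thirty-second notes: dotted quarter = 12; dotted quarter note = 12; quarter = 8; thirty-second = 1; thirty-second = 1; eighth = 4; dotted whole = 48; dotted sixteenth = 3; dotted sixteenth = 3; dotted whole = 48; eighth note = 4; thirty-second = 1.
Sum: 12 + 12 + 8 + 1 + 1 + 4 + 48 + 3 + 3 + 48 + 4 + 1 = 145.
145 ÷ 24 = 6 complete bars with 1 left over.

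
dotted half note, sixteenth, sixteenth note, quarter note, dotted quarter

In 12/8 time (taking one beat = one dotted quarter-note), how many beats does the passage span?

One dotted quarter-note beat = 6 sixteenth notes.
Convert each value to sixteenth notes: dotted half note = 12; sixteenth = 1; sixteenth note = 1; quarter note = 4; dotted quarter = 6.
Total: 12 + 1 + 1 + 4 + 6 = 24.
24 ÷ 6 = 4 beats.

4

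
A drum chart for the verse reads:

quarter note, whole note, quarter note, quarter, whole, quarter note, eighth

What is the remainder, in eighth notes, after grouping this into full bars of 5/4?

5

One bar of 5/4 = 10 eighth notes.
In eighth notes: quarter note = 2; whole note = 8; quarter note = 2; quarter = 2; whole = 8; quarter note = 2; eighth = 1.
Adding: 2 + 8 + 2 + 2 + 8 + 2 + 1 = 25.
25 ÷ 10 = 2 complete bars with 5 eighth notes remaining.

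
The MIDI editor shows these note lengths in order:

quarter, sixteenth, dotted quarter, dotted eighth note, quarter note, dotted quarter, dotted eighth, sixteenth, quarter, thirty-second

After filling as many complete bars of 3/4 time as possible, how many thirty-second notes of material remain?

17

One bar of 3/4 = 24 thirty-second notes.
In thirty-second notes: quarter = 8; sixteenth = 2; dotted quarter = 12; dotted eighth note = 6; quarter note = 8; dotted quarter = 12; dotted eighth = 6; sixteenth = 2; quarter = 8; thirty-second = 1.
Altogether 8 + 2 + 12 + 6 + 8 + 12 + 6 + 2 + 8 + 1 = 65.
65 ÷ 24 = 2 complete bars with 17 thirty-second notes remaining.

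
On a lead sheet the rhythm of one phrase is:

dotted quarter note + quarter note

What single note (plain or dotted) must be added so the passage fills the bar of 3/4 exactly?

The bar of 3/4 = 6 eighth notes.
Each duration in eighth notes: dotted quarter note = 3; quarter note = 2.
Altogether 3 + 2 = 5.
Remaining: 6 − 5 = 1 eighth note, which is a eighth note.

eighth note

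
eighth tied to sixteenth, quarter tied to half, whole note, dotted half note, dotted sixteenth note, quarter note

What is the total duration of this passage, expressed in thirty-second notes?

Convert each value to thirty-second notes: eighth tied to sixteenth (eighth + sixteenth) = 6; quarter tied to half (quarter + half) = 24; whole note = 32; dotted half note = 24; dotted sixteenth note = 3; quarter note = 8.
Altogether 6 + 24 + 32 + 24 + 3 + 8 = 97 thirty-second notes.

97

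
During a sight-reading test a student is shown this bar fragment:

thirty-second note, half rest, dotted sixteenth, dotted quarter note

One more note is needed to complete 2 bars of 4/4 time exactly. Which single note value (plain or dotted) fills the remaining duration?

2 bars of 4/4 = 64 thirty-second notes.
Each duration in thirty-second notes: thirty-second note = 1; half rest = 16; dotted sixteenth = 3; dotted quarter note = 12.
Sum: 1 + 16 + 3 + 12 = 32.
Remaining: 64 − 32 = 32 thirty-second notes, which is a whole note.

whole note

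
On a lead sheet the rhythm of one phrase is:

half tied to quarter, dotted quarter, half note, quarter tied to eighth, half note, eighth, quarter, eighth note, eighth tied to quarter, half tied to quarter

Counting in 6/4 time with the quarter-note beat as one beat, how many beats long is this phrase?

16.5

One quarter-note beat = 2 eighth notes.
Express everything in eighth notes: half tied to quarter (half + quarter) = 6; dotted quarter = 3; half note = 4; quarter tied to eighth (quarter + eighth) = 3; half note = 4; eighth = 1; quarter = 2; eighth note = 1; eighth tied to quarter (eighth + quarter) = 3; half tied to quarter (half + quarter) = 6.
Sum: 6 + 3 + 4 + 3 + 4 + 1 + 2 + 1 + 3 + 6 = 33.
33 ÷ 2 = 16.5 beats.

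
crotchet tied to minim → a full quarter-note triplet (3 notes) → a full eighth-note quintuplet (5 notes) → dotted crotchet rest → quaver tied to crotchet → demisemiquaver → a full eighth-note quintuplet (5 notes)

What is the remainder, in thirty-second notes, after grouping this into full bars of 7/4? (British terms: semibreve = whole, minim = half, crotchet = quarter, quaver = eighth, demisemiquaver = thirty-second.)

One bar of 7/4 = 56 thirty-second notes.
Working in thirty-second notes: crotchet tied to minim (crotchet + minim) = 24; a full quarter-note triplet (3 notes) (three triplet quarters span one half) = 16; a full eighth-note quintuplet (5 notes) (five quintuplet eighths span one half) = 16; dotted crotchet rest = 12; quaver tied to crotchet (quaver + crotchet) = 12; demisemiquaver = 1; a full eighth-note quintuplet (5 notes) (five quintuplet eighths span one half) = 16.
Adding: 24 + 16 + 16 + 12 + 12 + 1 + 16 = 97.
97 ÷ 56 = 1 complete bar with 41 thirty-second notes remaining.

41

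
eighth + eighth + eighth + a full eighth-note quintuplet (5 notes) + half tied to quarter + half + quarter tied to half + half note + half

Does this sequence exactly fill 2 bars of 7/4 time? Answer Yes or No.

No

One bar of 7/4 = 14 eighth notes, so 2 bars = 28.
In eighth notes: eighth = 1; eighth = 1; eighth = 1; a full eighth-note quintuplet (5 notes) (five quintuplet eighths span one half) = 4; half tied to quarter (half + quarter) = 6; half = 4; quarter tied to half (quarter + half) = 6; half note = 4; half = 4.
Total: 1 + 1 + 1 + 4 + 6 + 4 + 6 + 4 + 4 = 31.
31 exceeds 28, so the answer is No.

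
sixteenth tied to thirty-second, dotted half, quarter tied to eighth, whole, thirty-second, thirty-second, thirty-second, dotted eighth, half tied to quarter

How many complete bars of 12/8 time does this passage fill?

One bar of 12/8 = 48 thirty-second notes.
In thirty-second notes: sixteenth tied to thirty-second (sixteenth + thirty-second) = 3; dotted half = 24; quarter tied to eighth (quarter + eighth) = 12; whole = 32; thirty-second = 1; thirty-second = 1; thirty-second = 1; dotted eighth = 6; half tied to quarter (half + quarter) = 24.
Sum: 3 + 24 + 12 + 32 + 1 + 1 + 1 + 6 + 24 = 104.
104 ÷ 48 = 2 complete bars with 8 left over.

2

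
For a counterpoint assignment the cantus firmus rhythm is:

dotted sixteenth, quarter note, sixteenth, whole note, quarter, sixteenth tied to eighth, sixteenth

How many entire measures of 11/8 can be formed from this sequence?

1

One bar of 11/8 = 44 thirty-second notes.
Each duration in thirty-second notes: dotted sixteenth = 3; quarter note = 8; sixteenth = 2; whole note = 32; quarter = 8; sixteenth tied to eighth (sixteenth + eighth) = 6; sixteenth = 2.
Altogether 3 + 8 + 2 + 32 + 8 + 6 + 2 = 61.
61 ÷ 44 = 1 complete bar with 17 left over.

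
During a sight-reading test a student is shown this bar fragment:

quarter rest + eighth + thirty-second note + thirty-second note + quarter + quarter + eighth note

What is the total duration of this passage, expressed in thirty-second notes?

Working in thirty-second notes: quarter rest = 8; eighth = 4; thirty-second note = 1; thirty-second note = 1; quarter = 8; quarter = 8; eighth note = 4.
Altogether 8 + 4 + 1 + 1 + 8 + 8 + 4 = 34 thirty-second notes.

34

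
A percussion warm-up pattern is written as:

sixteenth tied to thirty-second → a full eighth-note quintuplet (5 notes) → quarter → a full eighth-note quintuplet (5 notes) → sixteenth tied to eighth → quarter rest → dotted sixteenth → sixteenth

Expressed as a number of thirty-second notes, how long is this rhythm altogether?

Each duration in thirty-second notes: sixteenth tied to thirty-second (sixteenth + thirty-second) = 3; a full eighth-note quintuplet (5 notes) (five quintuplet eighths span one half) = 16; quarter = 8; a full eighth-note quintuplet (5 notes) (five quintuplet eighths span one half) = 16; sixteenth tied to eighth (sixteenth + eighth) = 6; quarter rest = 8; dotted sixteenth = 3; sixteenth = 2.
Adding: 3 + 16 + 8 + 16 + 6 + 8 + 3 + 2 = 62 thirty-second notes.

62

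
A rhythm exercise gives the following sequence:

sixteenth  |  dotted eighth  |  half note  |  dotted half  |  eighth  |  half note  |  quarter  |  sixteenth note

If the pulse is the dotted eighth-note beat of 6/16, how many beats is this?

One dotted eighth-note beat = 3 sixteenth notes.
In sixteenth notes: sixteenth = 1; dotted eighth = 3; half note = 8; dotted half = 12; eighth = 2; half note = 8; quarter = 4; sixteenth note = 1.
Sum: 1 + 3 + 8 + 12 + 2 + 8 + 4 + 1 = 39.
39 ÷ 3 = 13 beats.

13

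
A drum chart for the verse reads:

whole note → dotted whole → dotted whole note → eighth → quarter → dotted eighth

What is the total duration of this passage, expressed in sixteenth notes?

In sixteenth notes: whole note = 16; dotted whole = 24; dotted whole note = 24; eighth = 2; quarter = 4; dotted eighth = 3.
Total: 16 + 24 + 24 + 2 + 4 + 3 = 73 sixteenth notes.

73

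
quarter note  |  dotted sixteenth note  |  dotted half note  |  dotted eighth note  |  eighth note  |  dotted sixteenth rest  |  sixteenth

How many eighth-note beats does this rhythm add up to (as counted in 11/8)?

One eighth-note beat = 4 thirty-second notes.
In thirty-second notes: quarter note = 8; dotted sixteenth note = 3; dotted half note = 24; dotted eighth note = 6; eighth note = 4; dotted sixteenth rest = 3; sixteenth = 2.
Total: 8 + 3 + 24 + 6 + 4 + 3 + 2 = 50.
50 ÷ 4 = 12.5 beats.

12.5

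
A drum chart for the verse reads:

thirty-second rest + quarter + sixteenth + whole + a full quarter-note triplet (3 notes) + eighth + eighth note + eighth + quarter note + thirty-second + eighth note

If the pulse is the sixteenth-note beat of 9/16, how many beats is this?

One sixteenth-note beat = 2 thirty-second notes.
In thirty-second notes: thirty-second rest = 1; quarter = 8; sixteenth = 2; whole = 32; a full quarter-note triplet (3 notes) (three triplet quarters span one half) = 16; eighth = 4; eighth note = 4; eighth = 4; quarter note = 8; thirty-second = 1; eighth note = 4.
Adding: 1 + 8 + 2 + 32 + 16 + 4 + 4 + 4 + 8 + 1 + 4 = 84.
84 ÷ 2 = 42 beats.

42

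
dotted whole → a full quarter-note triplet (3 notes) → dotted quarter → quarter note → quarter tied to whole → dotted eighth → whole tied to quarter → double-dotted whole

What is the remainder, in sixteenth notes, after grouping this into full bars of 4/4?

1

One bar of 4/4 = 16 sixteenth notes.
Each duration in sixteenth notes: dotted whole = 24; a full quarter-note triplet (3 notes) (three triplet quarters span one half) = 8; dotted quarter = 6; quarter note = 4; quarter tied to whole (quarter + whole) = 20; dotted eighth = 3; whole tied to quarter (whole + quarter) = 20; double-dotted whole = 28.
Total: 24 + 8 + 6 + 4 + 20 + 3 + 20 + 28 = 113.
113 ÷ 16 = 7 complete bars with 1 sixteenth note remaining.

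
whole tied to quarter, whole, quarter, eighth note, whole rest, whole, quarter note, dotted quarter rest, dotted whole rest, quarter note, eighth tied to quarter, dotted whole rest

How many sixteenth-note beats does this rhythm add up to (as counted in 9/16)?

142

One sixteenth-note beat = 2 thirty-second notes.
Each duration in thirty-second notes: whole tied to quarter (whole + quarter) = 40; whole = 32; quarter = 8; eighth note = 4; whole rest = 32; whole = 32; quarter note = 8; dotted quarter rest = 12; dotted whole rest = 48; quarter note = 8; eighth tied to quarter (eighth + quarter) = 12; dotted whole rest = 48.
Altogether 40 + 32 + 8 + 4 + 32 + 32 + 8 + 12 + 48 + 8 + 12 + 48 = 284.
284 ÷ 2 = 142 beats.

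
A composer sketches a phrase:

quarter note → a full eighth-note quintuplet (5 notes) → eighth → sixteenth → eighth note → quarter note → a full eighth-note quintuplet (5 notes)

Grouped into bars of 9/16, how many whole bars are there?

3

One bar of 9/16 = 9 sixteenth notes.
Each duration in sixteenth notes: quarter note = 4; a full eighth-note quintuplet (5 notes) (five quintuplet eighths span one half) = 8; eighth = 2; sixteenth = 1; eighth note = 2; quarter note = 4; a full eighth-note quintuplet (5 notes) (five quintuplet eighths span one half) = 8.
Altogether 4 + 8 + 2 + 1 + 2 + 4 + 8 = 29.
29 ÷ 9 = 3 complete bars with 2 left over.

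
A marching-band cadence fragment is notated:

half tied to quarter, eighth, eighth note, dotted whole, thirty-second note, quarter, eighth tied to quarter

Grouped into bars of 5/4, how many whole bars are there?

One bar of 5/4 = 40 thirty-second notes.
Express everything in thirty-second notes: half tied to quarter (half + quarter) = 24; eighth = 4; eighth note = 4; dotted whole = 48; thirty-second note = 1; quarter = 8; eighth tied to quarter (eighth + quarter) = 12.
Total: 24 + 4 + 4 + 48 + 1 + 8 + 12 = 101.
101 ÷ 40 = 2 complete bars with 21 left over.

2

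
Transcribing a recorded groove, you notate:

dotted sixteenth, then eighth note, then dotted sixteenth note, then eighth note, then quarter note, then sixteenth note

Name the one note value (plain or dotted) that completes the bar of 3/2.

dotted half note

The bar of 3/2 = 48 thirty-second notes.
In thirty-second notes: dotted sixteenth = 3; eighth note = 4; dotted sixteenth note = 3; eighth note = 4; quarter note = 8; sixteenth note = 2.
Adding: 3 + 4 + 3 + 4 + 8 + 2 = 24.
Remaining: 48 − 24 = 24 thirty-second notes, which is a dotted half note.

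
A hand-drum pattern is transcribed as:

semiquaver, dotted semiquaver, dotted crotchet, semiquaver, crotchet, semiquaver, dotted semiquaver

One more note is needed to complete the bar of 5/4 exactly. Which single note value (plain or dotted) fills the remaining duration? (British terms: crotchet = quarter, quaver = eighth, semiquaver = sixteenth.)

quarter note

The bar of 5/4 = 40 thirty-second notes.
Each duration in thirty-second notes: semiquaver = 2; dotted semiquaver = 3; dotted crotchet = 12; semiquaver = 2; crotchet = 8; semiquaver = 2; dotted semiquaver = 3.
Total: 2 + 3 + 12 + 2 + 8 + 2 + 3 = 32.
Remaining: 40 − 32 = 8 thirty-second notes, which is a quarter note.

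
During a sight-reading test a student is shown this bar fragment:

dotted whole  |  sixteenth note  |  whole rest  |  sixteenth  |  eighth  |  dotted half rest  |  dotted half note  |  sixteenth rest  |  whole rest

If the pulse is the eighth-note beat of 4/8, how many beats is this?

One eighth-note beat = 2 sixteenth notes.
Convert each value to sixteenth notes: dotted whole = 24; sixteenth note = 1; whole rest = 16; sixteenth = 1; eighth = 2; dotted half rest = 12; dotted half note = 12; sixteenth rest = 1; whole rest = 16.
Altogether 24 + 1 + 16 + 1 + 2 + 12 + 12 + 1 + 16 = 85.
85 ÷ 2 = 42.5 beats.

42.5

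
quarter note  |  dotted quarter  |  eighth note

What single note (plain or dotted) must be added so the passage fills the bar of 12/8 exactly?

The bar of 12/8 = 12 eighth notes.
Express everything in eighth notes: quarter note = 2; dotted quarter = 3; eighth note = 1.
Sum: 2 + 3 + 1 = 6.
Remaining: 12 − 6 = 6 eighth notes, which is a dotted half note.

dotted half note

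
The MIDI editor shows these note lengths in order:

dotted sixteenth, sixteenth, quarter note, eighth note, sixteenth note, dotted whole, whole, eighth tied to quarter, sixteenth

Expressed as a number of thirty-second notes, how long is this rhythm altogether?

113

Convert each value to thirty-second notes: dotted sixteenth = 3; sixteenth = 2; quarter note = 8; eighth note = 4; sixteenth note = 2; dotted whole = 48; whole = 32; eighth tied to quarter (eighth + quarter) = 12; sixteenth = 2.
Altogether 3 + 2 + 8 + 4 + 2 + 48 + 32 + 12 + 2 = 113 thirty-second notes.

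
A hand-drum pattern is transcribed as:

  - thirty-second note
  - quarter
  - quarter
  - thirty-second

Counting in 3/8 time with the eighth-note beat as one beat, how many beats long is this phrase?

4.5

One eighth-note beat = 4 thirty-second notes.
Working in thirty-second notes: thirty-second note = 1; quarter = 8; quarter = 8; thirty-second = 1.
Adding: 1 + 8 + 8 + 1 = 18.
18 ÷ 4 = 4.5 beats.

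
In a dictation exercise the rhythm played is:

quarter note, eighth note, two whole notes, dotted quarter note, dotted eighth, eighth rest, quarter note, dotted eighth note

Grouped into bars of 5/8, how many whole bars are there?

One bar of 5/8 = 10 sixteenth notes.
Convert each value to sixteenth notes: quarter note = 4; eighth note = 2; whole note = 16; whole note = 16; dotted quarter note = 6; dotted eighth = 3; eighth rest = 2; quarter note = 4; dotted eighth note = 3.
Sum: 4 + 2 + 16 + 16 + 6 + 3 + 2 + 4 + 3 = 56.
56 ÷ 10 = 5 complete bars with 6 left over.

5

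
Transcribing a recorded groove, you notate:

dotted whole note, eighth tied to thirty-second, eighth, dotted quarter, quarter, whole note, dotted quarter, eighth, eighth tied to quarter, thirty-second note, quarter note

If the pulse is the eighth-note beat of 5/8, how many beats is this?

One eighth-note beat = 4 thirty-second notes.
Convert each value to thirty-second notes: dotted whole note = 48; eighth tied to thirty-second (eighth + thirty-second) = 5; eighth = 4; dotted quarter = 12; quarter = 8; whole note = 32; dotted quarter = 12; eighth = 4; eighth tied to quarter (eighth + quarter) = 12; thirty-second note = 1; quarter note = 8.
Sum: 48 + 5 + 4 + 12 + 8 + 32 + 12 + 4 + 12 + 1 + 8 = 146.
146 ÷ 4 = 36.5 beats.

36.5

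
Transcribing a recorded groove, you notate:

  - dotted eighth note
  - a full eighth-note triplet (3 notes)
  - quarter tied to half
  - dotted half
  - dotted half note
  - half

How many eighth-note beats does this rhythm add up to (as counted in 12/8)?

One eighth-note beat = 2 sixteenth notes.
Each duration in sixteenth notes: dotted eighth note = 3; a full eighth-note triplet (3 notes) (three triplet eighths span one quarter) = 4; quarter tied to half (quarter + half) = 12; dotted half = 12; dotted half note = 12; half = 8.
Altogether 3 + 4 + 12 + 12 + 12 + 8 = 51.
51 ÷ 2 = 25.5 beats.

25.5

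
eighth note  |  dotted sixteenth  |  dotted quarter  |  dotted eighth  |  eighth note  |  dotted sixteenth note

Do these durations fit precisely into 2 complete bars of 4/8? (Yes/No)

One bar of 4/8 = 16 thirty-second notes, so 2 bars = 32.
Express everything in thirty-second notes: eighth note = 4; dotted sixteenth = 3; dotted quarter = 12; dotted eighth = 6; eighth note = 4; dotted sixteenth note = 3.
Altogether 4 + 3 + 12 + 6 + 4 + 3 = 32.
32 equals 32, so the answer is Yes.

Yes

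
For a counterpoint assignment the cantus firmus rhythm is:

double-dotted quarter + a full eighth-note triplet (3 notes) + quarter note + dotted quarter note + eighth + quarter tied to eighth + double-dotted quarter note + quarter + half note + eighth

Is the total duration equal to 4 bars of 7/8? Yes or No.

One bar of 7/8 = 14 sixteenth notes, so 4 bars = 56.
Convert each value to sixteenth notes: double-dotted quarter = 7; a full eighth-note triplet (3 notes) (three triplet eighths span one quarter) = 4; quarter note = 4; dotted quarter note = 6; eighth = 2; quarter tied to eighth (quarter + eighth) = 6; double-dotted quarter note = 7; quarter = 4; half note = 8; eighth = 2.
Altogether 7 + 4 + 4 + 6 + 2 + 6 + 7 + 4 + 8 + 2 = 50.
50 falls short of 56, so the answer is No.

No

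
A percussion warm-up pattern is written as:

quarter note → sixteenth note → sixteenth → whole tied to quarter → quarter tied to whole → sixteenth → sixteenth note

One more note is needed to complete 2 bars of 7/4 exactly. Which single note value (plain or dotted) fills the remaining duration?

2 bars of 7/4 = 56 sixteenth notes.
Convert each value to sixteenth notes: quarter note = 4; sixteenth note = 1; sixteenth = 1; whole tied to quarter (whole + quarter) = 20; quarter tied to whole (quarter + whole) = 20; sixteenth = 1; sixteenth note = 1.
Adding: 4 + 1 + 1 + 20 + 20 + 1 + 1 = 48.
Remaining: 56 − 48 = 8 sixteenth notes, which is a half note.

half note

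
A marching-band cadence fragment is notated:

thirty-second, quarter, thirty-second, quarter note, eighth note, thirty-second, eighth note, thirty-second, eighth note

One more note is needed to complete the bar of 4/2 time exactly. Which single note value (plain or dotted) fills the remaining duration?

The bar of 4/2 = 64 thirty-second notes.
In thirty-second notes: thirty-second = 1; quarter = 8; thirty-second = 1; quarter note = 8; eighth note = 4; thirty-second = 1; eighth note = 4; thirty-second = 1; eighth note = 4.
Sum: 1 + 8 + 1 + 8 + 4 + 1 + 4 + 1 + 4 = 32.
Remaining: 64 − 32 = 32 thirty-second notes, which is a whole note.

whole note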